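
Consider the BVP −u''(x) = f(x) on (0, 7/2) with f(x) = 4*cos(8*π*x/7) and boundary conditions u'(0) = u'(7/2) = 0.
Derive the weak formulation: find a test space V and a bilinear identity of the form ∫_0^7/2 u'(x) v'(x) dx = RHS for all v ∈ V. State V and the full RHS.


V = H^1(0, 7/2) (no boundary constraint on v; u is determined up to an additive constant); weak form: ∫_0^7/2 u'v' dx = ∫_0^7/2 (4*cos(8*π*x/7)) v dx for all v ∈ V.

Multiply both sides by a test function v and integrate from 0 to 7/2:
  ∫_0^7/2 −u''(x) v(x) dx = ∫_0^7/2 f(x) v(x) dx.
Integrate the LHS by parts once:
  ∫_0^7/2 −u'' v dx = −[u'(x) v(x)]_0^7/2 + ∫_0^7/2 u'(x) v'(x) dx.
Thus ∫_0^7/2 u'(x) v'(x) dx = ∫_0^7/2 f(x) v(x) dx + [u'(x) v(x)]_0^7/2.
Choose V so that boundary terms are either known or forced to vanish.
u has homogeneous Neumann: u'(0) = u'(7/2) = 0. So [u' v]_0^7/2 = 0·v(7/2) − 0·v(0) = 0 for any v; take V = H^1(0, 7/2).
Weak formulation: find u (satisfying any essential BC) such that ∫_0^7/2 u'(x) v'(x) dx = ∫_0^7/2 f v dx for all v ∈ V (homogeneous Neumann, so boundary terms vanish).
Substituting f(x) = 4*cos(8*π*x/7), the right-hand side is ∫_0^7/2 (4*cos(8*π*x/7)) v dx.
Compatibility check (pure Neumann): taking v ≡ 1 ∈ V gives 0 = ∫_0^7/2 f dx + (0) − (0), i.e. ∫_0^7/2 f dx must equal u'(0) − u'(7/2) = 0. Indeed ∫_0^7/2 (4*cos(8*π*x/7)) dx = 0, so the data are compatible. The solution is then unique only up to an additive constant (fix it e.g. by requiring ∫_0^7/2 u dx = 0).


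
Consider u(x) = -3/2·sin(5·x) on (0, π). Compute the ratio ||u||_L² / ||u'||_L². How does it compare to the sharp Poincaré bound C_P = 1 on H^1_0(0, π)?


||u||_L² / ||u'||_L² = 1/5 < C_P = 1.

u(x) = -3/2·sin(5·x), so u'(x) = -15*cos(5*x)/2.
Writing u(x) = A·sin(kπx/L) with A = -3/2 and k = 5, use ∫_0^L sin²(kπx/L) dx = L/2 and ∫_0^L cos²(kπx/L) dx = L/2.
u² = 9/4·sin²(5·x) and (u')² = 225/4·cos²(5·x), and each of sin², cos² integrates to L/2 = π/2 over (0, π).
∫_0^π u² dx = 9*π/8, so ||u||_L² = 3*sqrt(2)*sqrt(π)/4.
∫_0^π (u')² dx = 225*π/8, so ||u'||_L² = 15*sqrt(2)*sqrt(π)/4.
Ratio ||u||_L² / ||u'||_L² = 1/5.
Sharp Poincaré constant on H^1_0(0, π) is C_P = L/π = 1, achieved by sin(x).
This is the k = 5 harmonic; the ratio L/(kπ) is strictly less than C_P = L/π, consistent with the sharp inequality ||u||_L² ≤ C_P ||u'||_L².


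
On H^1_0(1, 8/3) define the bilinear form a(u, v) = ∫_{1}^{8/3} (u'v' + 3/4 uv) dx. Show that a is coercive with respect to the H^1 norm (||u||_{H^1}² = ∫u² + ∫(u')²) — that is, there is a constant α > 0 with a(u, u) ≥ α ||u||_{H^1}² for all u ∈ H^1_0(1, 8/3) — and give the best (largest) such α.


α = 3*(25 + 12*π^2)/(4*(25 + 9*π^2))

Coercivity of a(·,·) on H^1_0(1, 8/3) means a(u, u) ≥ α ||u||_{H^1}² for every u ∈ H^1_0.
The interval has length L = 5/3, and Poincaré/coercivity depend only on L. Here a(u, u) = ∫(u')² + (3/4)·∫u².
Here 0 < c = 3/4 < 1. The condition a(u,u) ≥ α||u||_{H^1}² reads (1−α)∫(u')² ≥ (α−c)∫u². Any admissible α is ≤ 1 (rapidly oscillating u have ∫u²/∫(u')² → 0), and α = 1 would force 0 ≥ (1−c)∫u², impossible since c < 1; so 1−α > 0. By the sharp Poincaré inequality on H^1_0 of an interval of length L, ∫(u')² ≥ (π/L)²∫u² with equality for the first sine mode sin(π(x−x₀)/L) (x₀ the left endpoint), so the inequality holds for all u iff (1−α)(π/L)² ≥ α − c, i.e. α ≤ ((π/L)² + c)/((π/L)² + 1) = (1 + c(L/π)²)/(1 + (L/π)²). With (π/L)² = 9*π^2/25 and c = 3/4, the largest admissible constant is α = ((π/L)² + c)/((π/L)² + 1).
Simplifying, α = 3*(25 + 12*π^2)/(4*(25 + 9*π^2)).


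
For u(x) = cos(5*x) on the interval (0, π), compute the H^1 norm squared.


||u||_{H^1(0,π)}^2 = 13*π

u'(x) = -5*sin(5*x).
Expand u² and (u')² and integrate term by term on (0, π), using: for integers n ≥ 1, ∫_0^π sin²(nx) dx = ∫_0^π cos²(nx) dx = π/2; for n ≠ n', ∫_0^π sin(nx)sin(n'x) dx = ∫_0^π cos(nx)cos(n'x) dx = 0; and by product-to-sum, ∫_0^π sin(nx)cos(n'x) dx = ½∫_0^π [sin((n+n')x) + sin((n−n')x)] dx, which is 0 when n+n' is even and 2n/(n²−n'²) when n+n' is odd (it need not vanish on (0, π)).
  u² squared terms: (1)²·∫cos(5x)² dx = 1·π/2 = π/2.
  So ∫_0^π u² dx = π/2.
  (u')² squared terms: (-5)²·∫sin(5x)² dx = 25·π/2 = 25*π/2.
  So ∫_0^π (u')² dx = 25*π/2.
||u||_{H^1}^2 = (π/2) + (25*π/2) = 13*π.


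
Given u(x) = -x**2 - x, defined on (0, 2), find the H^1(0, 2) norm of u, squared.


||u||_{H^1}^2 = 566/15

The H^1 norm (squared) on an interval (0, L) is
  ||u||_{H^1}^2 = ∫_0^L u(x)^2 dx + ∫_0^L u'(x)^2 dx.
Compute u'(x) = -2*x - 1.
Then u(x)^2 = x**4 + 2*x**3 + x**2 and u'(x)^2 = 4*x**2 + 4*x + 1.
Integrate each monomial from 0 to 2 using ∫_0^2 c·x^n dx = c·2^(n+1)/(n+1):
  ∫_0^2 u(x)^2 dx = ∫_0^2 (x^4 + 2*x^3 + x^2) dx. Term by term:
    ∫_0^2 x^4 dx = 32/5;  ∫_0^2 2*x^3 dx = 8;  ∫_0^2 x^2 dx = 8/3.
  Sum: 32/5 + 8 + 8/3 = 256/15.
  ∫_0^2 u'(x)^2 dx = ∫_0^2 (4*x^2 + 4*x + 1) dx. Term by term:
    ∫_0^2 4*x^2 dx = 32/3;  ∫_0^2 4*x dx = 8;  ∫_0^2 1 dx = 2.
  Sum: 32/3 + 8 + 2 = 62/3.
Adding: ||u||_{H^1}^2 = 256/15 + 62/3 = 566/15.


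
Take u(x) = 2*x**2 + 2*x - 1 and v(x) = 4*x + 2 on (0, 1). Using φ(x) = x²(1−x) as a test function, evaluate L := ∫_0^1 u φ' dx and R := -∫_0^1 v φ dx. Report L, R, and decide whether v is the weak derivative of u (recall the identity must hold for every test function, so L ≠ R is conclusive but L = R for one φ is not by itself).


LHS = -11/30, RHS = -11/30. Yes, v = u' weakly.

u(x) = 2*x**2 + 2*x - 1, classical derivative u'(x) = 4*x + 2.
φ(x) = x²(1−x), so φ'(x) = x*(2 - 3*x).
Note φ(0) = φ(1) = 0, so the boundary term u·φ vanishes.
LHS = ∫_0^1 u(x) φ'(x) dx = ∫_0^1 (-6*x^4 - 2*x^3 + 7*x^2 - 2*x) dx. Term by term:
  ∫_0^1 -6*x^4 dx = -6/5;  ∫_0^1 -2*x^3 dx = -1/2;  ∫_0^1 7*x^2 dx = 7/3;
  ∫_0^1 -2*x dx = -1.
Sum: -6/5 − 1/2 + 7/3 − 1 = -11/30.
So LHS = -11/30.
∫_0^1 v(x) φ(x) dx = ∫_0^1 (-4*x^4 + 2*x^3 + 2*x^2) dx. Term by term:
  ∫_0^1 -4*x^4 dx = -4/5;  ∫_0^1 2*x^3 dx = 1/2;  ∫_0^1 2*x^2 dx = 2/3.
Sum: -4/5 + 1/2 + 2/3 = 11/30.
So RHS = -∫_0^1 v(x) φ(x) dx = -11/30.
LHS = RHS, so the identity holds for this test φ.
Moreover u is smooth here and v(x) = u'(x) = 4*x + 2 pointwise, so the identity holds for every test function. Hence v is the weak derivative of u.


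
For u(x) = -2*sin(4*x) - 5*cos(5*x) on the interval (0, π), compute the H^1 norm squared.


||u||_{H^1(0,π)}^2 = -4160/9 + 359*π

u'(x) = 25*sin(5*x) - 8*cos(4*x).
Expand u² and (u')² and integrate term by term on (0, π), using: for integers n ≥ 1, ∫_0^π sin²(nx) dx = ∫_0^π cos²(nx) dx = π/2; for n ≠ n', ∫_0^π sin(nx)sin(n'x) dx = ∫_0^π cos(nx)cos(n'x) dx = 0; and by product-to-sum, ∫_0^π sin(nx)cos(n'x) dx = ½∫_0^π [sin((n+n')x) + sin((n−n')x)] dx, which is 0 when n+n' is even and 2n/(n²−n'²) when n+n' is odd (it need not vanish on (0, π)).
  u² squared terms: (-5)²·∫cos(5x)² dx = 25·π/2 = 25*π/2;  (-2)²·∫sin(4x)² dx = 4·π/2 = 2*π.
  u² cross terms: 2·(-5)·(-2)·∫cos(5x)·sin(4x) dx = 20·(-8/9) = -160/9.
  So ∫_0^π u² dx = 25*π/2 + 2*π − 160/9 = -160/9 + 29*π/2.
  (u')² squared terms: (-8)²·∫cos(4x)² dx = 64·π/2 = 32*π;  (25)²·∫sin(5x)² dx = 625·π/2 = 625*π/2.
  (u')² cross terms: 2·(-8)·(25)·∫cos(4x)·sin(5x) dx = -400·(10/9) = -4000/9.
  So ∫_0^π (u')² dx = 32*π + 625*π/2 − 4000/9 = -4000/9 + 689*π/2.
||u||_{H^1}^2 = (-160/9 + 29*π/2) + (-4000/9 + 689*π/2) = -4160/9 + 359*π.


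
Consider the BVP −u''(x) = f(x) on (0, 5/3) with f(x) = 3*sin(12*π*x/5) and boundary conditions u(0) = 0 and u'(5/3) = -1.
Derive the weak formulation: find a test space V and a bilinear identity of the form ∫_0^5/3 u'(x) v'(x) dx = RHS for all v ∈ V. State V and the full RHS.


V = {v ∈ H^1(0, 5/3) : v(0) = 0} (test functions vanish at x = 0 where u is specified); weak form: ∫_0^5/3 u'v' dx = ∫_0^5/3 (3*sin(12*π*x/5)) v dx − v(5/3) for all v ∈ V.

Multiply both sides by a test function v and integrate from 0 to 5/3:
  ∫_0^5/3 −u''(x) v(x) dx = ∫_0^5/3 f(x) v(x) dx.
Integrate the LHS by parts once:
  ∫_0^5/3 −u'' v dx = −[u'(x) v(x)]_0^5/3 + ∫_0^5/3 u'(x) v'(x) dx.
Thus ∫_0^5/3 u'(x) v'(x) dx = ∫_0^5/3 f(x) v(x) dx + [u'(x) v(x)]_0^5/3.
Choose V so that boundary terms are either known or forced to vanish.
Mixed BC: u(0) = 0 (Dirichlet) and u'(5/3) = -1 (Neumann). Define V = {v ∈ H^1(0, 5/3) : v(0) = 0}. Then [u' v]_0^5/3 = u'(5/3)·v(5/3) − u'(0)·0 = − v(5/3).
Weak formulation: find u (satisfying any essential BC) such that ∫_0^5/3 u'(x) v'(x) dx = ∫_0^5/3 f v dx − v(5/3) for all v ∈ V (Dirichlet at 0 absorbed into V; Neumann datum at x = 5/3 contributes the boundary term).
Substituting f(x) = 3*sin(12*π*x/5), the right-hand side is ∫_0^5/3 (3*sin(12*π*x/5)) v dx − v(5/3).


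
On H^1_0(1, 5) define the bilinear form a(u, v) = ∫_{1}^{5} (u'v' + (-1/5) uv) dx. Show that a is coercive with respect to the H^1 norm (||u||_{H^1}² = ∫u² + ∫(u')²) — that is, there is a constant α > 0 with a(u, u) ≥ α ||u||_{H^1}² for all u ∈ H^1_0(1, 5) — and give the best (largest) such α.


α = (-16/5 + π^2)/(π^2 + 16)

Coercivity of a(·,·) on H^1_0(1, 5) means a(u, u) ≥ α ||u||_{H^1}² for every u ∈ H^1_0.
The interval has length L = 4, and Poincaré/coercivity depend only on L. Here a(u, u) = ∫(u')² + (-1/5)·∫u².
Here c = -1/5 < 0 with |c| < (π/L)² = π^2/16, so coercivity still holds. The condition a(u,u) ≥ α||u||_{H^1}² reads (1−α)∫(u')² ≥ (α−c)∫u². Any admissible α is ≤ 1 (rapidly oscillating u have ∫u²/∫(u')² → 0), and α = 1 would force 0 ≥ (1−c)∫u², impossible since c < 1; so 1−α > 0. By the sharp Poincaré inequality on H^1_0 of an interval of length L, ∫(u')² ≥ (π/L)²∫u² with equality for the first sine mode sin(π(x−x₀)/L) (x₀ the left endpoint), so the inequality holds for all u iff (1−α)(π/L)² ≥ α − c, i.e. α ≤ ((π/L)² + c)/((π/L)² + 1) = (1 + c(L/π)²)/(1 + (L/π)²). (Direct route, valid since c ≤ 0: Poincaré gives c∫u² ≥ c(L/π)²∫(u')², so a(u,u) ≥ (1 + c(L/π)²)∫(u')², while ||u||_{H^1}² ≤ (1 + (L/π)²)∫(u')²; dividing yields the same α.) With (π/L)² = π^2/16 and c = -1/5, the largest admissible constant is α = ((π/L)² + c)/((π/L)² + 1).
Simplifying, α = (-16/5 + π^2)/(π^2 + 16).


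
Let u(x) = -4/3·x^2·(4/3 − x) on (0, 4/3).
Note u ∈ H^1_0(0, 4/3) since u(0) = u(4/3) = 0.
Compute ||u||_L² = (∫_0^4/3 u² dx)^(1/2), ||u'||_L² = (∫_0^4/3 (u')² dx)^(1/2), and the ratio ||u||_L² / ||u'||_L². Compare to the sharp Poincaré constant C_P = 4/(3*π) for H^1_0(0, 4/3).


||u||_L² / ||u'||_L² = 2*sqrt(14)/21 < C_P = 4/(3*π).

u(x) = -4/3·x^2·(4/3 − x), so u'(x) = 4*x*(9*x - 8)/9.
u(x) = -4/3·x^2·(4/3 − x) vanishes at x = 0 and x = 4/3, so u ∈ H^1_0(0, 4/3). Differentiate via the product rule and integrate the resulting polynomials term by term.
  ∫_0^4/3 u² dx = ∫_0^4/3 (16*x^6/9 - 128*x^5/27 + 256*x^4/81) dx. Term by term:
    ∫_0^4/3 16*x^6/9 dx = 262144/137781;  ∫_0^4/3 -128*x^5/27 dx = -262144/59049;  ∫_0^4/3 256*x^4/81 dx = 262144/98415.
  Sum: 262144/137781 − 262144/59049 + 262144/98415 = 262144/2066715.
  ∫_0^4/3 (u')² dx = ∫_0^4/3 (16*x^4 - 256*x^3/9 + 1024*x^2/81) dx. Term by term:
    ∫_0^4/3 16*x^4 dx = 16384/1215;  ∫_0^4/3 -256*x^3/9 dx = -16384/729;  ∫_0^4/3 1024*x^2/81 dx = 65536/6561.
  Sum: 16384/1215 − 16384/729 + 65536/6561 = 32768/32805.
∫_0^4/3 u² dx = 262144/2066715, so ||u||_L² = 512*sqrt(35)/8505.
∫_0^4/3 (u')² dx = 32768/32805, so ||u'||_L² = 128*sqrt(10)/405.
Ratio ||u||_L² / ||u'||_L² = 2*sqrt(14)/21.
Sharp Poincaré constant on H^1_0(0, 4/3) is C_P = L/π = 4/(3*π), achieved by sin(3*π/4·x).
A polynomial bump cannot attain the sharp Poincaré constant (only the first sine eigenfunction does), so the ratio is strictly less than C_P, consistent with ||u||_L² ≤ C_P ||u'||_L².


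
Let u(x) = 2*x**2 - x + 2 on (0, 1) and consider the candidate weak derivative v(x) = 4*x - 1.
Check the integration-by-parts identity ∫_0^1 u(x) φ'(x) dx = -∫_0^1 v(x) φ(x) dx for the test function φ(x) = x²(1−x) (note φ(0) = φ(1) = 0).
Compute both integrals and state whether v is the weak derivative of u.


LHS = -7/60, RHS = -7/60. Yes, v = u' weakly.

u(x) = 2*x**2 - x + 2, classical derivative u'(x) = 4*x - 1.
φ(x) = x²(1−x), so φ'(x) = x*(2 - 3*x).
Note φ(0) = φ(1) = 0, so the boundary term u·φ vanishes.
LHS = ∫_0^1 u(x) φ'(x) dx = ∫_0^1 (-6*x^4 + 7*x^3 - 8*x^2 + 4*x) dx. Term by term:
  ∫_0^1 -6*x^4 dx = -6/5;  ∫_0^1 7*x^3 dx = 7/4;  ∫_0^1 -8*x^2 dx = -8/3;
  ∫_0^1 4*x dx = 2.
Sum: -6/5 + 7/4 − 8/3 + 2 = -7/60.
So LHS = -7/60.
∫_0^1 v(x) φ(x) dx = ∫_0^1 (-4*x^4 + 5*x^3 - x^2) dx. Term by term:
  ∫_0^1 -4*x^4 dx = -4/5;  ∫_0^1 5*x^3 dx = 5/4;  ∫_0^1 -x^2 dx = -1/3.
Sum: -4/5 + 5/4 − 1/3 = 7/60.
So RHS = -∫_0^1 v(x) φ(x) dx = -7/60.
LHS = RHS, so the identity holds for this test φ.
Moreover u is smooth here and v(x) = u'(x) = 4*x - 1 pointwise, so the identity holds for every test function. Hence v is the weak derivative of u.


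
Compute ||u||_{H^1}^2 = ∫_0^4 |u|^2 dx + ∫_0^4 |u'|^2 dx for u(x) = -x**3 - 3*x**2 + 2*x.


||u||_{H^1}^2 = 1182416/105

The H^1 norm (squared) on an interval (0, L) is
  ||u||_{H^1}^2 = ∫_0^L u(x)^2 dx + ∫_0^L u'(x)^2 dx.
Compute u'(x) = -3*x**2 - 6*x + 2.
Then u(x)^2 = x**6 + 6*x**5 + 5*x**4 - 12*x**3 + 4*x**2 and u'(x)^2 = 9*x**4 + 36*x**3 + 24*x**2 - 24*x + 4.
Integrate each monomial from 0 to 4 using ∫_0^4 c·x^n dx = c·4^(n+1)/(n+1):
  ∫_0^4 u(x)^2 dx = ∫_0^4 (x^6 + 6*x^5 + 5*x^4 - 12*x^3 + 4*x^2) dx. Term by term:
    ∫_0^4 x^6 dx = 16384/7;  ∫_0^4 6*x^5 dx = 4096;  ∫_0^4 5*x^4 dx = 1024;
    ∫_0^4 -12*x^3 dx = -768;  ∫_0^4 4*x^2 dx = 256/3.
  Sum: 16384/7 + 4096 + 1024 − 768 + 256/3 = 142336/21.
  ∫_0^4 u'(x)^2 dx = ∫_0^4 (9*x^4 + 36*x^3 + 24*x^2 - 24*x + 4) dx. Term by term:
    ∫_0^4 9*x^4 dx = 9216/5;  ∫_0^4 36*x^3 dx = 2304;  ∫_0^4 24*x^2 dx = 512;
    ∫_0^4 -24*x dx = -192;  ∫_0^4 4 dx = 16.
  Sum: 9216/5 + 2304 + 512 − 192 + 16 = 22416/5.
Adding: ||u||_{H^1}^2 = 142336/21 + 22416/5 = 1182416/105.


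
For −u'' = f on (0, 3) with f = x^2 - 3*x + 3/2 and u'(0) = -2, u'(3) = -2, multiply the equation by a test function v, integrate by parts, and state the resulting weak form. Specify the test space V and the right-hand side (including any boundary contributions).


V = H^1(0, 3) (v unrestricted at boundary; u is determined up to an additive constant); weak form: ∫_0^3 u'v' dx = ∫_0^3 (x^2 - 3*x + 3/2) v dx − 2·v(3) + 2·v(0) for all v ∈ V.

Multiply both sides by a test function v and integrate from 0 to 3:
  ∫_0^3 −u''(x) v(x) dx = ∫_0^3 f(x) v(x) dx.
Integrate the LHS by parts once:
  ∫_0^3 −u'' v dx = −[u'(x) v(x)]_0^3 + ∫_0^3 u'(x) v'(x) dx.
Thus ∫_0^3 u'(x) v'(x) dx = ∫_0^3 f(x) v(x) dx + [u'(x) v(x)]_0^3.
Choose V so that boundary terms are either known or forced to vanish.
u has inhomogeneous Neumann u'(0) = -2, u'(3) = -2. [u' v]_0^3 = (-2)·v(3) − (-2)·v(0) = − 2·v(3) + 2·v(0). Take V = H^1(0, 3); boundary term becomes part of RHS.
Weak formulation: find u (satisfying any essential BC) such that ∫_0^3 u'(x) v'(x) dx = ∫_0^3 f v dx − 2·v(3) + 2·v(0) for all v ∈ V (Neumann data are natural BCs: they enter the RHS as boundary terms).
Substituting f(x) = x^2 - 3*x + 3/2, the right-hand side is ∫_0^3 (x^2 - 3*x + 3/2) v dx − 2·v(3) + 2·v(0).
Compatibility check (pure Neumann): taking v ≡ 1 ∈ V gives 0 = ∫_0^3 f dx + (-2) − (-2), i.e. ∫_0^3 f dx must equal u'(0) − u'(3) = 0. Indeed ∫_0^3 (x^2 - 3*x + 3/2) dx = 0, so the data are compatible. The solution is then unique only up to an additive constant (fix it e.g. by requiring ∫_0^3 u dx = 0).


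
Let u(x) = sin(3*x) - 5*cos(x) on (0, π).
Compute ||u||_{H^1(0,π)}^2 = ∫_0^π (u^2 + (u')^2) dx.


||u||_{H^1(0,π)}^2 = 30*π

u'(x) = 5*sin(x) + 3*cos(3*x).
Expand u² and (u')² and integrate term by term on (0, π), using: for integers n ≥ 1, ∫_0^π sin²(nx) dx = ∫_0^π cos²(nx) dx = π/2; for n ≠ n', ∫_0^π sin(nx)sin(n'x) dx = ∫_0^π cos(nx)cos(n'x) dx = 0; and by product-to-sum, ∫_0^π sin(nx)cos(n'x) dx = ½∫_0^π [sin((n+n')x) + sin((n−n')x)] dx, which is 0 when n+n' is even and 2n/(n²−n'²) when n+n' is odd (it need not vanish on (0, π)).
  u² squared terms: (-5)²·∫cos(x)² dx = 25·π/2 = 25*π/2;  (1)²·∫sin(3x)² dx = 1·π/2 = π/2.
  u² cross terms: 2·(-5)·(1)·∫cos(x)·sin(3x) dx = -10·(0) = 0.
  So ∫_0^π u² dx = 25*π/2 + π/2 + 0 = 13*π.
  (u')² squared terms: (3)²·∫cos(3x)² dx = 9·π/2 = 9*π/2;  (5)²·∫sin(x)² dx = 25·π/2 = 25*π/2.
  (u')² cross terms: 2·(3)·(5)·∫cos(3x)·sin(x) dx = 30·(0) = 0.
  So ∫_0^π (u')² dx = 9*π/2 + 25*π/2 + 0 = 17*π.
||u||_{H^1}^2 = (13*π) + (17*π) = 30*π.


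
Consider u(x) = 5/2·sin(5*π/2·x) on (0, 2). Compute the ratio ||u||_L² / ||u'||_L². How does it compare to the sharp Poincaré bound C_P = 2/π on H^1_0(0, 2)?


||u||_L² / ||u'||_L² = 2/(5*π) < C_P = 2/π.

u(x) = 5/2·sin(5*π/2·x), so u'(x) = 25*π*cos(5*π*x/2)/4.
Writing u(x) = A·sin(kπx/L) with A = 5/2 and k = 5, use ∫_0^L sin²(kπx/L) dx = L/2 and ∫_0^L cos²(kπx/L) dx = L/2.
u² = 25/4·sin²(5*π/2·x) and (u')² = 625*π^2/16·cos²(5*π/2·x), and each of sin², cos² integrates to L/2 = 1 over (0, 2).
∫_0^2 u² dx = 25/4, so ||u||_L² = 5/2.
∫_0^2 (u')² dx = 625*π^2/16, so ||u'||_L² = 25*π/4.
Ratio ||u||_L² / ||u'||_L² = 2/(5*π).
Sharp Poincaré constant on H^1_0(0, 2) is C_P = L/π = 2/π, achieved by sin(π/2·x).
This is the k = 5 harmonic; the ratio L/(kπ) is strictly less than C_P = L/π, consistent with the sharp inequality ||u||_L² ≤ C_P ||u'||_L².


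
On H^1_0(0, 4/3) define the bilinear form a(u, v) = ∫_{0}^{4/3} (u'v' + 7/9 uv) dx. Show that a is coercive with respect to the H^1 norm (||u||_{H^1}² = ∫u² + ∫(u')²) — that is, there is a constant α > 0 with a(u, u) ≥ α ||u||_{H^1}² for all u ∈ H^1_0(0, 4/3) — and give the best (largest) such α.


α = (112 + 81*π^2)/(9*(16 + 9*π^2))

Coercivity of a(·,·) on H^1_0(0, 4/3) means a(u, u) ≥ α ||u||_{H^1}² for every u ∈ H^1_0.
The interval has length L = 4/3, and Poincaré/coercivity depend only on L. Here a(u, u) = ∫(u')² + (7/9)·∫u².
Here 0 < c = 7/9 < 1. The condition a(u,u) ≥ α||u||_{H^1}² reads (1−α)∫(u')² ≥ (α−c)∫u². Any admissible α is ≤ 1 (rapidly oscillating u have ∫u²/∫(u')² → 0), and α = 1 would force 0 ≥ (1−c)∫u², impossible since c < 1; so 1−α > 0. By the sharp Poincaré inequality on H^1_0 of an interval of length L, ∫(u')² ≥ (π/L)²∫u² with equality for the first sine mode sin(π(x−x₀)/L) (x₀ the left endpoint), so the inequality holds for all u iff (1−α)(π/L)² ≥ α − c, i.e. α ≤ ((π/L)² + c)/((π/L)² + 1) = (1 + c(L/π)²)/(1 + (L/π)²). With (π/L)² = 9*π^2/16 and c = 7/9, the largest admissible constant is α = ((π/L)² + c)/((π/L)² + 1).
Simplifying, α = (112 + 81*π^2)/(9*(16 + 9*π^2)).


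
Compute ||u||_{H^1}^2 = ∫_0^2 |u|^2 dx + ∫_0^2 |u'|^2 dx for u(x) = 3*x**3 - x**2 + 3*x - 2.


||u||_{H^1}^2 = 14530/21

The H^1 norm (squared) on an interval (0, L) is
  ||u||_{H^1}^2 = ∫_0^L u(x)^2 dx + ∫_0^L u'(x)^2 dx.
Compute u'(x) = 9*x**2 - 2*x + 3.
Then u(x)^2 = 9*x**6 - 6*x**5 + 19*x**4 - 18*x**3 + 13*x**2 - 12*x + 4 and u'(x)^2 = 81*x**4 - 36*x**3 + 58*x**2 - 12*x + 9.
Integrate each monomial from 0 to 2 using ∫_0^2 c·x^n dx = c·2^(n+1)/(n+1):
  ∫_0^2 u(x)^2 dx = ∫_0^2 (9*x^6 - 6*x^5 + 19*x^4 - 18*x^3 + 13*x^2 - 12*x + 4) dx. Term by term:
    ∫_0^2 9*x^6 dx = 1152/7;  ∫_0^2 -6*x^5 dx = -64;  ∫_0^2 19*x^4 dx = 608/5;
    ∫_0^2 -18*x^3 dx = -72;  ∫_0^2 13*x^2 dx = 104/3;  ∫_0^2 -12*x dx = -24;
    ∫_0^2 4 dx = 8.
  Sum: 1152/7 − 64 + 608/5 − 72 + 104/3 − 24 + 8 = 17728/105.
  ∫_0^2 u'(x)^2 dx = ∫_0^2 (81*x^4 - 36*x^3 + 58*x^2 - 12*x + 9) dx. Term by term:
    ∫_0^2 81*x^4 dx = 2592/5;  ∫_0^2 -36*x^3 dx = -144;  ∫_0^2 58*x^2 dx = 464/3;
    ∫_0^2 -12*x dx = -24;  ∫_0^2 9 dx = 18.
  Sum: 2592/5 − 144 + 464/3 − 24 + 18 = 7846/15.
Adding: ||u||_{H^1}^2 = 17728/105 + 7846/15 = 14530/21.


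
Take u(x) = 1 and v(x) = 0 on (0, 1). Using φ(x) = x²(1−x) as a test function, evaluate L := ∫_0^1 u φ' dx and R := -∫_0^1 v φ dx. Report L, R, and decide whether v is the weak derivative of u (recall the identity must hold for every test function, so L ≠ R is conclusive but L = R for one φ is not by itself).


LHS = 0, RHS = 0. Yes, v = u' weakly.

u(x) = 1, classical derivative u'(x) = 0.
φ(x) = x²(1−x), so φ'(x) = x*(2 - 3*x).
Note φ(0) = φ(1) = 0, so the boundary term u·φ vanishes.
LHS = ∫_0^1 u(x) φ'(x) dx = ∫_0^1 (-3*x^2 + 2*x) dx. Term by term:
  ∫_0^1 -3*x^2 dx = -1;  ∫_0^1 2*x dx = 1.
Sum: -1 + 1 = 0.
So LHS = 0.
∫_0^1 v(x) φ(x) dx = ∫_0^1 (0) dx. Term by term:
  ∫_0^1 0 dx = 0.
So RHS = -∫_0^1 v(x) φ(x) dx = 0.
LHS = RHS, so the identity holds for this test φ.
Moreover u is smooth here and v(x) = u'(x) = 0 pointwise, so the identity holds for every test function. Hence v is the weak derivative of u.


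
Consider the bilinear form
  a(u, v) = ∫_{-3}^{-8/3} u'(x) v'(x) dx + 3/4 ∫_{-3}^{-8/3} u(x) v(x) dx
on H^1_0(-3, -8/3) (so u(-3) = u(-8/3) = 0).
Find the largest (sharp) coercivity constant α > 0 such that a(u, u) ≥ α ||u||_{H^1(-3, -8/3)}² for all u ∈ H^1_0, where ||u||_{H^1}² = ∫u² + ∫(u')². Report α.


α = 3*(1 + 12*π^2)/(4*(1 + 9*π^2))

Coercivity of a(·,·) on H^1_0(-3, -8/3) means a(u, u) ≥ α ||u||_{H^1}² for every u ∈ H^1_0.
The interval has length L = 1/3, and Poincaré/coercivity depend only on L. Here a(u, u) = ∫(u')² + (3/4)·∫u².
Here 0 < c = 3/4 < 1. The condition a(u,u) ≥ α||u||_{H^1}² reads (1−α)∫(u')² ≥ (α−c)∫u². Any admissible α is ≤ 1 (rapidly oscillating u have ∫u²/∫(u')² → 0), and α = 1 would force 0 ≥ (1−c)∫u², impossible since c < 1; so 1−α > 0. By the sharp Poincaré inequality on H^1_0 of an interval of length L, ∫(u')² ≥ (π/L)²∫u² with equality for the first sine mode sin(π(x−x₀)/L) (x₀ the left endpoint), so the inequality holds for all u iff (1−α)(π/L)² ≥ α − c, i.e. α ≤ ((π/L)² + c)/((π/L)² + 1) = (1 + c(L/π)²)/(1 + (L/π)²). With (π/L)² = 9*π^2 and c = 3/4, the largest admissible constant is α = ((π/L)² + c)/((π/L)² + 1).
Simplifying, α = 3*(1 + 12*π^2)/(4*(1 + 9*π^2)).


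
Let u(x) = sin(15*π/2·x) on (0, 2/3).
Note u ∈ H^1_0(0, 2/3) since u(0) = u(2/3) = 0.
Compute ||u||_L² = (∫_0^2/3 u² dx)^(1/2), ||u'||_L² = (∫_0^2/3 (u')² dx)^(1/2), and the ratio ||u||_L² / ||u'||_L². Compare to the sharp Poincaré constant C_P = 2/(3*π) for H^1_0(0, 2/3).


||u||_L² / ||u'||_L² = 2/(15*π) < C_P = 2/(3*π).

u(x) = sin(15*π/2·x), so u'(x) = 15*π*cos(15*π*x/2)/2.
Writing u(x) = A·sin(kπx/L) with A = 1 and k = 5, use ∫_0^L sin²(kπx/L) dx = L/2 and ∫_0^L cos²(kπx/L) dx = L/2.
u² = 1·sin²(15*π/2·x) and (u')² = 225*π^2/4·cos²(15*π/2·x), and each of sin², cos² integrates to L/2 = 1/3 over (0, 2/3).
∫_0^2/3 u² dx = 1/3, so ||u||_L² = sqrt(3)/3.
∫_0^2/3 (u')² dx = 75*π^2/4, so ||u'||_L² = 5*sqrt(3)*π/2.
Ratio ||u||_L² / ||u'||_L² = 2/(15*π).
Sharp Poincaré constant on H^1_0(0, 2/3) is C_P = L/π = 2/(3*π), achieved by sin(3*π/2·x).
This is the k = 5 harmonic; the ratio L/(kπ) is strictly less than C_P = L/π, consistent with the sharp inequality ||u||_L² ≤ C_P ||u'||_L².


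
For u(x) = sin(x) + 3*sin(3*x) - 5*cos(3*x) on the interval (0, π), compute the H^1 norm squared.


||u||_{H^1(0,π)}^2 = 171*π

u'(x) = 15*sin(3*x) + cos(x) + 9*cos(3*x).
Expand u² and (u')² and integrate term by term on (0, π), using: for integers n ≥ 1, ∫_0^π sin²(nx) dx = ∫_0^π cos²(nx) dx = π/2; for n ≠ n', ∫_0^π sin(nx)sin(n'x) dx = ∫_0^π cos(nx)cos(n'x) dx = 0; and by product-to-sum, ∫_0^π sin(nx)cos(n'x) dx = ½∫_0^π [sin((n+n')x) + sin((n−n')x)] dx, which is 0 when n+n' is even and 2n/(n²−n'²) when n+n' is odd (it need not vanish on (0, π)).
  u² squared terms: (-5)²·∫cos(3x)² dx = 25·π/2 = 25*π/2;  (3)²·∫sin(3x)² dx = 9·π/2 = 9*π/2;  (1)²·∫sin(x)² dx = 1·π/2 = π/2.
  u² cross terms: 2·(-5)·(3)·∫cos(3x)·sin(3x) dx = -30·(0) = 0;  2·(-5)·(1)·∫cos(3x)·sin(x) dx = -10·(0) = 0;  2·(3)·(1)·∫sin(3x)·sin(x) dx = 6·(0) = 0.
  So ∫_0^π u² dx = 25*π/2 + 9*π/2 + π/2 + 0 + 0 + 0 = 35*π/2.
  (u')² squared terms: (9)²·∫cos(3x)² dx = 81·π/2 = 81*π/2;  (15)²·∫sin(3x)² dx = 225·π/2 = 225*π/2;  (1)²·∫cos(x)² dx = 1·π/2 = π/2.
  (u')² cross terms: 2·(9)·(15)·∫cos(3x)·sin(3x) dx = 270·(0) = 0;  2·(9)·(1)·∫cos(3x)·cos(x) dx = 18·(0) = 0;  2·(15)·(1)·∫sin(3x)·cos(x) dx = 30·(0) = 0.
  So ∫_0^π (u')² dx = 81*π/2 + 225*π/2 + π/2 + 0 + 0 + 0 = 307*π/2.
||u||_{H^1}^2 = (35*π/2) + (307*π/2) = 171*π.


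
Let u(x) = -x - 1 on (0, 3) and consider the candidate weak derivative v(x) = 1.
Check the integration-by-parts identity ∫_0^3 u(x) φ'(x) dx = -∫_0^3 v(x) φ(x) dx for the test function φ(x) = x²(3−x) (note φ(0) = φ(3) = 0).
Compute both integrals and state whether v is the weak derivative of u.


LHS = 27/4, RHS = -27/4. No, v is not the weak derivative of u.

u(x) = -x - 1, classical derivative u'(x) = -1.
φ(x) = x²(3−x), so φ'(x) = 3*x*(2 - x).
Note φ(0) = φ(3) = 0, so the boundary term u·φ vanishes.
LHS = ∫_0^3 u(x) φ'(x) dx = ∫_0^3 (3*x^3 - 3*x^2 - 6*x) dx. Term by term:
  ∫_0^3 3*x^3 dx = 243/4;  ∫_0^3 -3*x^2 dx = -27;  ∫_0^3 -6*x dx = -27.
Sum: 243/4 − 27 − 27 = 27/4.
So LHS = 27/4.
∫_0^3 v(x) φ(x) dx = ∫_0^3 (-x^3 + 3*x^2) dx. Term by term:
  ∫_0^3 -x^3 dx = -81/4;  ∫_0^3 3*x^2 dx = 27.
Sum: -81/4 + 27 = 27/4.
So RHS = -∫_0^3 v(x) φ(x) dx = -27/4.
LHS − RHS = 27/2 ≠ 0, so the identity fails.
(For a valid weak derivative the identity must hold for EVERY test function, in particular this one. The failure shows v is NOT the weak derivative of u.)
Correct weak derivative would be u'(x) = -1.


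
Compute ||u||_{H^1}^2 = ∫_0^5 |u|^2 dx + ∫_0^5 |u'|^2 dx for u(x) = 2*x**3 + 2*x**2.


||u||_{H^1}^2 = 690500/7

The H^1 norm (squared) on an interval (0, L) is
  ||u||_{H^1}^2 = ∫_0^L u(x)^2 dx + ∫_0^L u'(x)^2 dx.
Compute u'(x) = 6*x**2 + 4*x.
Then u(x)^2 = 4*x**6 + 8*x**5 + 4*x**4 and u'(x)^2 = 36*x**4 + 48*x**3 + 16*x**2.
Integrate each monomial from 0 to 5 using ∫_0^5 c·x^n dx = c·5^(n+1)/(n+1):
  ∫_0^5 u(x)^2 dx = ∫_0^5 (4*x^6 + 8*x^5 + 4*x^4) dx. Term by term:
    ∫_0^5 4*x^6 dx = 312500/7;  ∫_0^5 8*x^5 dx = 62500/3;  ∫_0^5 4*x^4 dx = 2500.
  Sum: 312500/7 + 62500/3 + 2500 = 1427500/21.
  ∫_0^5 u'(x)^2 dx = ∫_0^5 (36*x^4 + 48*x^3 + 16*x^2) dx. Term by term:
    ∫_0^5 36*x^4 dx = 22500;  ∫_0^5 48*x^3 dx = 7500;  ∫_0^5 16*x^2 dx = 2000/3.
  Sum: 22500 + 7500 + 2000/3 = 92000/3.
Adding: ||u||_{H^1}^2 = 1427500/21 + 92000/3 = 690500/7.


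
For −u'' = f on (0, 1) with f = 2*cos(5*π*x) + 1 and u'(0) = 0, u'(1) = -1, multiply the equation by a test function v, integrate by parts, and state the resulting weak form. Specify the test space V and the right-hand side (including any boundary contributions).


V = H^1(0, 1) (v unrestricted at boundary; u is determined up to an additive constant); weak form: ∫_0^1 u'v' dx = ∫_0^1 (2*cos(5*π*x) + 1) v dx − v(1) for all v ∈ V.

Multiply both sides by a test function v and integrate from 0 to 1:
  ∫_0^1 −u''(x) v(x) dx = ∫_0^1 f(x) v(x) dx.
Integrate the LHS by parts once:
  ∫_0^1 −u'' v dx = −[u'(x) v(x)]_0^1 + ∫_0^1 u'(x) v'(x) dx.
Thus ∫_0^1 u'(x) v'(x) dx = ∫_0^1 f(x) v(x) dx + [u'(x) v(x)]_0^1.
Choose V so that boundary terms are either known or forced to vanish.
u has inhomogeneous Neumann u'(0) = 0, u'(1) = -1. [u' v]_0^1 = (-1)·v(1) − (0)·v(0) = − v(1). Take V = H^1(0, 1); boundary term becomes part of RHS.
Weak formulation: find u (satisfying any essential BC) such that ∫_0^1 u'(x) v'(x) dx = ∫_0^1 f v dx − v(1) for all v ∈ V (Neumann data are natural BCs: they enter the RHS as boundary terms).
Substituting f(x) = 2*cos(5*π*x) + 1, the right-hand side is ∫_0^1 (2*cos(5*π*x) + 1) v dx − v(1).
Compatibility check (pure Neumann): taking v ≡ 1 ∈ V gives 0 = ∫_0^1 f dx + (-1) − (0), i.e. ∫_0^1 f dx must equal u'(0) − u'(1) = 1. Indeed ∫_0^1 (2*cos(5*π*x) + 1) dx = 1, so the data are compatible. The solution is then unique only up to an additive constant (fix it e.g. by requiring ∫_0^1 u dx = 0).


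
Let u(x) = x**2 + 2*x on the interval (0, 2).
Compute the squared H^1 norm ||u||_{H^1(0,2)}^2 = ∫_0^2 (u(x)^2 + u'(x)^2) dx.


||u||_{H^1}^2 = 1016/15

The H^1 norm (squared) on an interval (0, L) is
  ||u||_{H^1}^2 = ∫_0^L u(x)^2 dx + ∫_0^L u'(x)^2 dx.
Compute u'(x) = 2*x + 2.
Then u(x)^2 = x**4 + 4*x**3 + 4*x**2 and u'(x)^2 = 4*x**2 + 8*x + 4.
Integrate each monomial from 0 to 2 using ∫_0^2 c·x^n dx = c·2^(n+1)/(n+1):
  ∫_0^2 u(x)^2 dx = ∫_0^2 (x^4 + 4*x^3 + 4*x^2) dx. Term by term:
    ∫_0^2 x^4 dx = 32/5;  ∫_0^2 4*x^3 dx = 16;  ∫_0^2 4*x^2 dx = 32/3.
  Sum: 32/5 + 16 + 32/3 = 496/15.
  ∫_0^2 u'(x)^2 dx = ∫_0^2 (4*x^2 + 8*x + 4) dx. Term by term:
    ∫_0^2 4*x^2 dx = 32/3;  ∫_0^2 8*x dx = 16;  ∫_0^2 4 dx = 8.
  Sum: 32/3 + 16 + 8 = 104/3.
Adding: ||u||_{H^1}^2 = 496/15 + 104/3 = 1016/15.


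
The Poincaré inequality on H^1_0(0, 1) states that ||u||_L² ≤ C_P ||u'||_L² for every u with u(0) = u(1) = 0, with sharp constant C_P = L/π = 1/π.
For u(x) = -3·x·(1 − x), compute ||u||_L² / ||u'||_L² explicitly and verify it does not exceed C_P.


||u||_L² / ||u'||_L² = sqrt(10)/10 < C_P = 1/π.

u(x) = -3·x·(1 − x), so u'(x) = 6*x - 3.
u(x) = -3·x·(1 − x) vanishes at x = 0 and x = 1, so u ∈ H^1_0(0, 1). Differentiate via the product rule and integrate the resulting polynomials term by term.
  ∫_0^1 u² dx = ∫_0^1 (9*x^4 - 18*x^3 + 9*x^2) dx. Term by term:
    ∫_0^1 9*x^4 dx = 9/5;  ∫_0^1 -18*x^3 dx = -9/2;  ∫_0^1 9*x^2 dx = 3.
  Sum: 9/5 − 9/2 + 3 = 3/10.
  ∫_0^1 (u')² dx = ∫_0^1 (36*x^2 - 36*x + 9) dx. Term by term:
    ∫_0^1 36*x^2 dx = 12;  ∫_0^1 -36*x dx = -18;  ∫_0^1 9 dx = 9.
  Sum: 12 − 18 + 9 = 3.
∫_0^1 u² dx = 3/10, so ||u||_L² = sqrt(30)/10.
∫_0^1 (u')² dx = 3, so ||u'||_L² = sqrt(3).
Ratio ||u||_L² / ||u'||_L² = sqrt(10)/10.
Sharp Poincaré constant on H^1_0(0, 1) is C_P = L/π = 1/π, achieved by sin(π·x).
A polynomial bump cannot attain the sharp Poincaré constant (only the first sine eigenfunction does), so the ratio is strictly less than C_P, consistent with ||u||_L² ≤ C_P ||u'||_L².


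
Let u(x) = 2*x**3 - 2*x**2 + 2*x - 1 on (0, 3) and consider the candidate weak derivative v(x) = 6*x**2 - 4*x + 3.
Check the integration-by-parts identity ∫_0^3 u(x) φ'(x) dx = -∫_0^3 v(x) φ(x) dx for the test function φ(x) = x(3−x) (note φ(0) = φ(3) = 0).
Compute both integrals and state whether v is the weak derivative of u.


LHS = -549/10, RHS = -297/5. No, v is not the weak derivative of u.

u(x) = 2*x**3 - 2*x**2 + 2*x - 1, classical derivative u'(x) = 6*x**2 - 4*x + 2.
φ(x) = x(3−x), so φ'(x) = 3 - 2*x.
Note φ(0) = φ(3) = 0, so the boundary term u·φ vanishes.
LHS = ∫_0^3 u(x) φ'(x) dx = ∫_0^3 (-4*x^4 + 10*x^3 - 10*x^2 + 8*x - 3) dx. Term by term:
  ∫_0^3 -4*x^4 dx = -972/5;  ∫_0^3 10*x^3 dx = 405/2;  ∫_0^3 -10*x^2 dx = -90;
  ∫_0^3 8*x dx = 36;  ∫_0^3 -3 dx = -9.
Sum: -972/5 + 405/2 − 90 + 36 − 9 = -549/10.
So LHS = -549/10.
∫_0^3 v(x) φ(x) dx = ∫_0^3 (-6*x^4 + 22*x^3 - 15*x^2 + 9*x) dx. Term by term:
  ∫_0^3 -6*x^4 dx = -1458/5;  ∫_0^3 22*x^3 dx = 891/2;  ∫_0^3 -15*x^2 dx = -135;
  ∫_0^3 9*x dx = 81/2.
Sum: -1458/5 + 891/2 − 135 + 81/2 = 297/5.
So RHS = -∫_0^3 v(x) φ(x) dx = -297/5.
LHS − RHS = 9/2 ≠ 0, so the identity fails.
(For a valid weak derivative the identity must hold for EVERY test function, in particular this one. The failure shows v is NOT the weak derivative of u.)
Correct weak derivative would be u'(x) = 6*x**2 - 4*x + 2.


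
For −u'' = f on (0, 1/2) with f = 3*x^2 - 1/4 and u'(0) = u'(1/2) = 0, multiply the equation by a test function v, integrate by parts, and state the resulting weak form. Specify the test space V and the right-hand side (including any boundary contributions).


V = H^1(0, 1/2) (no boundary constraint on v; u is determined up to an additive constant); weak form: ∫_0^1/2 u'v' dx = ∫_0^1/2 (3*x^2 - 1/4) v dx for all v ∈ V.

Multiply both sides by a test function v and integrate from 0 to 1/2:
  ∫_0^1/2 −u''(x) v(x) dx = ∫_0^1/2 f(x) v(x) dx.
Integrate the LHS by parts once:
  ∫_0^1/2 −u'' v dx = −[u'(x) v(x)]_0^1/2 + ∫_0^1/2 u'(x) v'(x) dx.
Thus ∫_0^1/2 u'(x) v'(x) dx = ∫_0^1/2 f(x) v(x) dx + [u'(x) v(x)]_0^1/2.
Choose V so that boundary terms are either known or forced to vanish.
u has homogeneous Neumann: u'(0) = u'(1/2) = 0. So [u' v]_0^1/2 = 0·v(1/2) − 0·v(0) = 0 for any v; take V = H^1(0, 1/2).
Weak formulation: find u (satisfying any essential BC) such that ∫_0^1/2 u'(x) v'(x) dx = ∫_0^1/2 f v dx for all v ∈ V (homogeneous Neumann, so boundary terms vanish).
Substituting f(x) = 3*x^2 - 1/4, the right-hand side is ∫_0^1/2 (3*x^2 - 1/4) v dx.
Compatibility check (pure Neumann): taking v ≡ 1 ∈ V gives 0 = ∫_0^1/2 f dx + (0) − (0), i.e. ∫_0^1/2 f dx must equal u'(0) − u'(1/2) = 0. Indeed ∫_0^1/2 (3*x^2 - 1/4) dx = 0, so the data are compatible. The solution is then unique only up to an additive constant (fix it e.g. by requiring ∫_0^1/2 u dx = 0).


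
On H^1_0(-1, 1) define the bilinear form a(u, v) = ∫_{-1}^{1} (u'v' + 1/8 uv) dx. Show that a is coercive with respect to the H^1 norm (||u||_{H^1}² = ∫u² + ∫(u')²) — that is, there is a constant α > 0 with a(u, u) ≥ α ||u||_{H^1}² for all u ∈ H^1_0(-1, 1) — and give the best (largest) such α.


α = (1/2 + π^2)/(4 + π^2)

Coercivity of a(·,·) on H^1_0(-1, 1) means a(u, u) ≥ α ||u||_{H^1}² for every u ∈ H^1_0.
The interval has length L = 2, and Poincaré/coercivity depend only on L. Here a(u, u) = ∫(u')² + (1/8)·∫u².
Here 0 < c = 1/8 < 1. The condition a(u,u) ≥ α||u||_{H^1}² reads (1−α)∫(u')² ≥ (α−c)∫u². Any admissible α is ≤ 1 (rapidly oscillating u have ∫u²/∫(u')² → 0), and α = 1 would force 0 ≥ (1−c)∫u², impossible since c < 1; so 1−α > 0. By the sharp Poincaré inequality on H^1_0 of an interval of length L, ∫(u')² ≥ (π/L)²∫u² with equality for the first sine mode sin(π(x−x₀)/L) (x₀ the left endpoint), so the inequality holds for all u iff (1−α)(π/L)² ≥ α − c, i.e. α ≤ ((π/L)² + c)/((π/L)² + 1) = (1 + c(L/π)²)/(1 + (L/π)²). With (π/L)² = π^2/4 and c = 1/8, the largest admissible constant is α = ((π/L)² + c)/((π/L)² + 1).
Simplifying, α = (1/2 + π^2)/(4 + π^2).


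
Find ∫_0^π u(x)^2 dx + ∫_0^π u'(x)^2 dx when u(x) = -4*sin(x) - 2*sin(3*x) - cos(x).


||u||_{H^1(0,π)}^2 = 37*π

u'(x) = sin(x) - 4*cos(x) - 6*cos(3*x).
Expand u² and (u')² and integrate term by term on (0, π), using: for integers n ≥ 1, ∫_0^π sin²(nx) dx = ∫_0^π cos²(nx) dx = π/2; for n ≠ n', ∫_0^π sin(nx)sin(n'x) dx = ∫_0^π cos(nx)cos(n'x) dx = 0; and by product-to-sum, ∫_0^π sin(nx)cos(n'x) dx = ½∫_0^π [sin((n+n')x) + sin((n−n')x)] dx, which is 0 when n+n' is even and 2n/(n²−n'²) when n+n' is odd (it need not vanish on (0, π)).
  u² squared terms: (-1)²·∫cos(x)² dx = 1·π/2 = π/2;  (-4)²·∫sin(x)² dx = 16·π/2 = 8*π;  (-2)²·∫sin(3x)² dx = 4·π/2 = 2*π.
  u² cross terms: 2·(-1)·(-4)·∫cos(x)·sin(x) dx = 8·(0) = 0;  2·(-1)·(-2)·∫cos(x)·sin(3x) dx = 4·(0) = 0;  2·(-4)·(-2)·∫sin(x)·sin(3x) dx = 16·(0) = 0.
  So ∫_0^π u² dx = π/2 + 8*π + 2*π + 0 + 0 + 0 = 21*π/2.
  (u')² squared terms: (-6)²·∫cos(3x)² dx = 36·π/2 = 18*π;  (-4)²·∫cos(x)² dx = 16·π/2 = 8*π;  (1)²·∫sin(x)² dx = 1·π/2 = π/2.
  (u')² cross terms: 2·(-6)·(-4)·∫cos(3x)·cos(x) dx = 48·(0) = 0;  2·(-6)·(1)·∫cos(3x)·sin(x) dx = -12·(0) = 0;  2·(-4)·(1)·∫cos(x)·sin(x) dx = -8·(0) = 0.
  So ∫_0^π (u')² dx = 18*π + 8*π + π/2 + 0 + 0 + 0 = 53*π/2.
||u||_{H^1}^2 = (21*π/2) + (53*π/2) = 37*π.


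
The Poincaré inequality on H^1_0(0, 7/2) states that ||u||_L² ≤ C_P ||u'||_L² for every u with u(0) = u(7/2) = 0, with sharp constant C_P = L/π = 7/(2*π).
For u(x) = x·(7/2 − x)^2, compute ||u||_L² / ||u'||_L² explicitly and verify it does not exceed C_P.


||u||_L² / ||u'||_L² = sqrt(14)/4 < C_P = 7/(2*π).

u(x) = x·(7/2 − x)^2, so u'(x) = (2*x - 7)*(6*x - 7)/4.
u(x) = x·(7/2 − x)^2 vanishes at x = 0 and x = 7/2, so u ∈ H^1_0(0, 7/2). Differentiate via the product rule and integrate the resulting polynomials term by term.
  ∫_0^7/2 u² dx = ∫_0^7/2 (x^6 - 14*x^5 + 147*x^4/2 - 343*x^3/2 + 2401*x^2/16) dx. Term by term:
    ∫_0^7/2 x^6 dx = 117649/128;  ∫_0^7/2 -14*x^5 dx = -823543/192;  ∫_0^7/2 147*x^4/2 dx = 2470629/320;
    ∫_0^7/2 -343*x^3/2 dx = -823543/128;  ∫_0^7/2 2401*x^2/16 dx = 823543/384.
  Sum: 117649/128 − 823543/192 + 2470629/320 − 823543/128 + 823543/384 = 117649/1920.
  ∫_0^7/2 (u')² dx = ∫_0^7/2 (9*x^4 - 84*x^3 + 539*x^2/2 - 343*x + 2401/16) dx. Term by term:
    ∫_0^7/2 9*x^4 dx = 151263/160;  ∫_0^7/2 -84*x^3 dx = -50421/16;  ∫_0^7/2 539*x^2/2 dx = 184877/48;
    ∫_0^7/2 -343*x dx = -16807/8;  ∫_0^7/2 2401/16 dx = 16807/32.
  Sum: 151263/160 − 50421/16 + 184877/48 − 16807/8 + 16807/32 = 16807/240.
∫_0^7/2 u² dx = 117649/1920, so ||u||_L² = 343*sqrt(30)/240.
∫_0^7/2 (u')² dx = 16807/240, so ||u'||_L² = 49*sqrt(105)/60.
Ratio ||u||_L² / ||u'||_L² = sqrt(14)/4.
Sharp Poincaré constant on H^1_0(0, 7/2) is C_P = L/π = 7/(2*π), achieved by sin(2*π/7·x).
A polynomial bump cannot attain the sharp Poincaré constant (only the first sine eigenfunction does), so the ratio is strictly less than C_P, consistent with ||u||_L² ≤ C_P ||u'||_L².


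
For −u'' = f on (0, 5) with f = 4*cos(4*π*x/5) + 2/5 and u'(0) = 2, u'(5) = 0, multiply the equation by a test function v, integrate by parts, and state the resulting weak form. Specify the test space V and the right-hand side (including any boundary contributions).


V = H^1(0, 5) (v unrestricted at boundary; u is determined up to an additive constant); weak form: ∫_0^5 u'v' dx = ∫_0^5 (4*cos(4*π*x/5) + 2/5) v dx − 2·v(0) for all v ∈ V.

Multiply both sides by a test function v and integrate from 0 to 5:
  ∫_0^5 −u''(x) v(x) dx = ∫_0^5 f(x) v(x) dx.
Integrate the LHS by parts once:
  ∫_0^5 −u'' v dx = −[u'(x) v(x)]_0^5 + ∫_0^5 u'(x) v'(x) dx.
Thus ∫_0^5 u'(x) v'(x) dx = ∫_0^5 f(x) v(x) dx + [u'(x) v(x)]_0^5.
Choose V so that boundary terms are either known or forced to vanish.
u has inhomogeneous Neumann u'(0) = 2, u'(5) = 0. [u' v]_0^5 = (0)·v(5) − (2)·v(0) = − 2·v(0). Take V = H^1(0, 5); boundary term becomes part of RHS.
Weak formulation: find u (satisfying any essential BC) such that ∫_0^5 u'(x) v'(x) dx = ∫_0^5 f v dx − 2·v(0) for all v ∈ V (Neumann data are natural BCs: they enter the RHS as boundary terms).
Substituting f(x) = 4*cos(4*π*x/5) + 2/5, the right-hand side is ∫_0^5 (4*cos(4*π*x/5) + 2/5) v dx − 2·v(0).
Compatibility check (pure Neumann): taking v ≡ 1 ∈ V gives 0 = ∫_0^5 f dx + (0) − (2), i.e. ∫_0^5 f dx must equal u'(0) − u'(5) = 2. Indeed ∫_0^5 (4*cos(4*π*x/5) + 2/5) dx = 2, so the data are compatible. The solution is then unique only up to an additive constant (fix it e.g. by requiring ∫_0^5 u dx = 0).


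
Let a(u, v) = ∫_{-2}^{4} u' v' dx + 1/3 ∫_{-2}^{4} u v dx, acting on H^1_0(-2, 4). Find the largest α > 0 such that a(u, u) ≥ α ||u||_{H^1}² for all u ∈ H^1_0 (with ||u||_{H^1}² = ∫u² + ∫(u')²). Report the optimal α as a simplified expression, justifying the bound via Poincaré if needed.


α = (π^2 + 12)/(π^2 + 36)

Coercivity of a(·,·) on H^1_0(-2, 4) means a(u, u) ≥ α ||u||_{H^1}² for every u ∈ H^1_0.
The interval has length L = 6, and Poincaré/coercivity depend only on L. Here a(u, u) = ∫(u')² + (1/3)·∫u².
Here 0 < c = 1/3 < 1. The condition a(u,u) ≥ α||u||_{H^1}² reads (1−α)∫(u')² ≥ (α−c)∫u². Any admissible α is ≤ 1 (rapidly oscillating u have ∫u²/∫(u')² → 0), and α = 1 would force 0 ≥ (1−c)∫u², impossible since c < 1; so 1−α > 0. By the sharp Poincaré inequality on H^1_0 of an interval of length L, ∫(u')² ≥ (π/L)²∫u² with equality for the first sine mode sin(π(x−x₀)/L) (x₀ the left endpoint), so the inequality holds for all u iff (1−α)(π/L)² ≥ α − c, i.e. α ≤ ((π/L)² + c)/((π/L)² + 1) = (1 + c(L/π)²)/(1 + (L/π)²). With (π/L)² = π^2/36 and c = 1/3, the largest admissible constant is α = ((π/L)² + c)/((π/L)² + 1).
Simplifying, α = (π^2 + 12)/(π^2 + 36).
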